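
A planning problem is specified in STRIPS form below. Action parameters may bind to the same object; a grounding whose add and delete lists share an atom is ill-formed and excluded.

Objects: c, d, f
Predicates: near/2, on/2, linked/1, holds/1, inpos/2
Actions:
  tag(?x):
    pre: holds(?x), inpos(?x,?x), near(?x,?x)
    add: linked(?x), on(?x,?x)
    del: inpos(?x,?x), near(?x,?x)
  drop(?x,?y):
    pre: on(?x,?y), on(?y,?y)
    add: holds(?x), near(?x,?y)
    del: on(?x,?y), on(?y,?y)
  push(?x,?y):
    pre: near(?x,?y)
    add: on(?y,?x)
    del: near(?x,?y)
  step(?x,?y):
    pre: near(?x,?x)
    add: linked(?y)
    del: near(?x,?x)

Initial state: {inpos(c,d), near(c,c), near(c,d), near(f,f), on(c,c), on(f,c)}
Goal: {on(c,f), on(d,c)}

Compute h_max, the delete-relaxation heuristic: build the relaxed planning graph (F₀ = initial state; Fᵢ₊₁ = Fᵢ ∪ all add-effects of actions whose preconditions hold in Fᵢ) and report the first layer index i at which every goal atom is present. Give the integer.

2

F0 = init (6 atoms)
F1 = F0 ∪ {holds(c), holds(f), linked(c), linked(d), linked(f), near(f,c), on(d,c), on(f,f)}  (14 atoms)
F2 = F1 ∪ {holds(d), near(d,c), on(c,f)}  (17 atoms)
goal ⊆ F2  ⇒  h_max = 2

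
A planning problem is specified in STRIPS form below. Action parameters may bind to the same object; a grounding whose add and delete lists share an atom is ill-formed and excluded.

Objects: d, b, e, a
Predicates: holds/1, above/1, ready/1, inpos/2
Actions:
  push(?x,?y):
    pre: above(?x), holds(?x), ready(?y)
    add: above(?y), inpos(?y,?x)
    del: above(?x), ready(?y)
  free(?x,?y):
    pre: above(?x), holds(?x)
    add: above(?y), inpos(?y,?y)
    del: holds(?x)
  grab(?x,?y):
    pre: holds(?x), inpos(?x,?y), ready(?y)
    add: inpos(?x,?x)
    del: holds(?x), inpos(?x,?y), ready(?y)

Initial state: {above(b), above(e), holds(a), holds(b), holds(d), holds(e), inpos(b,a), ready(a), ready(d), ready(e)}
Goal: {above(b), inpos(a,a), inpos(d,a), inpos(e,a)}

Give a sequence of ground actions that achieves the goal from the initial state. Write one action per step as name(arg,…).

push(e,a); push(a,d); free(d,a); push(a,e)

1. push(e,a)  →  {above(a), above(b), holds(a), holds(b), holds(d), holds(e), inpos(a,e), inpos(b,a), ready(d), ready(e)}
2. push(a,d)  →  {above(b), above(d), holds(a), holds(b), holds(d), holds(e), inpos(a,e), inpos(b,a), inpos(d,a), ready(e)}
3. free(d,a)  →  {above(a), above(b), above(d), holds(a), holds(b), holds(e), inpos(a,a), inpos(a,e), inpos(b,a), inpos(d,a), ready(e)}
4. push(a,e)  →  {above(b), above(d), above(e), holds(a), holds(b), holds(e), inpos(a,a), inpos(a,e), inpos(b,a), inpos(d,a), inpos(e,a)}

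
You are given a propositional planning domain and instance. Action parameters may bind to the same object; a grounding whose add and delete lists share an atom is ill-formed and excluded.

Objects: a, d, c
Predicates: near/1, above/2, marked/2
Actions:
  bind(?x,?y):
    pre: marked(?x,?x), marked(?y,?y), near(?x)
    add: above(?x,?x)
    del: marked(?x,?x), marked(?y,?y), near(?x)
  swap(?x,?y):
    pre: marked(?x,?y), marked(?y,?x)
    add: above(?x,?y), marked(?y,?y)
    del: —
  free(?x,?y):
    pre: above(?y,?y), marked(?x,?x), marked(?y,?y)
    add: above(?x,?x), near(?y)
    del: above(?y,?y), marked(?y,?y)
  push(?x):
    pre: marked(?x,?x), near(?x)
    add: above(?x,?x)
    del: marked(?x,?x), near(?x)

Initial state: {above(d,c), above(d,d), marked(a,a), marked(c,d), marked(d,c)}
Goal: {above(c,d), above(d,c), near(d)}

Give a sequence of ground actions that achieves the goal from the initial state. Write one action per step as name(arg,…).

1. swap(c,d)  →  {above(c,d), above(d,c), above(d,d), marked(a,a), marked(c,d), marked(d,c), marked(d,d)}
2. free(a,d)  →  {above(a,a), above(c,d), above(d,c), marked(a,a), marked(c,d), marked(d,c), near(d)}

swap(c,d); free(a,d)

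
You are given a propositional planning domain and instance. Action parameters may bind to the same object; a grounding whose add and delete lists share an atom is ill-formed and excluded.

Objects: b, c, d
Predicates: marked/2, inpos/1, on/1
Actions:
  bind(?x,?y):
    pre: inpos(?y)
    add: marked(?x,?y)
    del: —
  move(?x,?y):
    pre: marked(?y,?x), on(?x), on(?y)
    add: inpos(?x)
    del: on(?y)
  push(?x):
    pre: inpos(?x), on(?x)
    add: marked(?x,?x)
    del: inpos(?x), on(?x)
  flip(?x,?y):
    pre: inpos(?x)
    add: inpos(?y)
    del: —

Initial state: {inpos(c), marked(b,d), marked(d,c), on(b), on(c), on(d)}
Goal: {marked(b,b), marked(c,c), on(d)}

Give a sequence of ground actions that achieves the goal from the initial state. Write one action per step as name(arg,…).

bind(c,c); flip(c,b); bind(b,b)

1. bind(c,c)  →  {inpos(c), marked(b,d), marked(c,c), marked(d,c), on(b), on(c), on(d)}
2. flip(c,b)  →  {inpos(b), inpos(c), marked(b,d), marked(c,c), marked(d,c), on(b), on(c), on(d)}
3. bind(b,b)  →  {inpos(b), inpos(c), marked(b,b), marked(b,d), marked(c,c), marked(d,c), on(b), on(c), on(d)}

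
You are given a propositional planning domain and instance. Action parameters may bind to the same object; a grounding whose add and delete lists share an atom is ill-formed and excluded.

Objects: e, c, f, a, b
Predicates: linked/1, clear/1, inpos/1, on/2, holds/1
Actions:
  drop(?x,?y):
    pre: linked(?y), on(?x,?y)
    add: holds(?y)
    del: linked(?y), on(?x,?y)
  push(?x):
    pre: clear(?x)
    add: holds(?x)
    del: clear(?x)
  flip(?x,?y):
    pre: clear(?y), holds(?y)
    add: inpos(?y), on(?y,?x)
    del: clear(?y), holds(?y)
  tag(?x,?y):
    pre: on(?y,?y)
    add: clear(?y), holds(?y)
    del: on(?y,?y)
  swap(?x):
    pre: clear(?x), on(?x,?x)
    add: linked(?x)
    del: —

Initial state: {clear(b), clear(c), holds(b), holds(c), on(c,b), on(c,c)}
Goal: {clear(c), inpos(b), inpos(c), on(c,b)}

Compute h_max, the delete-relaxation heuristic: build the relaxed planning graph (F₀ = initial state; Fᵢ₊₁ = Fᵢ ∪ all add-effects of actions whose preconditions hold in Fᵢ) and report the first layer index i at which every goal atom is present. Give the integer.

F0 = init (6 atoms)
F1 = F0 ∪ {inpos(b), inpos(c), linked(c), on(b,a), on(b,b), on(b,c), on(b,e), on(b,f), on(c,a), on(c,e), on(c,f)}  (17 atoms)
goal ⊆ F1  ⇒  h_max = 1

1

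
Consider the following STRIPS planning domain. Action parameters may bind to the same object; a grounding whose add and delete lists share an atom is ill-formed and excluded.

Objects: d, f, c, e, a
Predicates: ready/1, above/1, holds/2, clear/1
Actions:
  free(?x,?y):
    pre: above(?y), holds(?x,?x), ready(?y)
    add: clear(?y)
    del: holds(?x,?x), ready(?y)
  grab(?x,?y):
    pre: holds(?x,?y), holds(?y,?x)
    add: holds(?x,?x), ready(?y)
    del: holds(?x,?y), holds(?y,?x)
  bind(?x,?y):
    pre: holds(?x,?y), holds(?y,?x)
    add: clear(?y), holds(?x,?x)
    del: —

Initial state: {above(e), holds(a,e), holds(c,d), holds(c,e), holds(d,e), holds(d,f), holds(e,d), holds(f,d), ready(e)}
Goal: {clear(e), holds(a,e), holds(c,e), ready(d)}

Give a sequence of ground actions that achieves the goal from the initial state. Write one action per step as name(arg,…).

1. grab(f,d)  →  {above(e), holds(a,e), holds(c,d), holds(c,e), holds(d,e), holds(e,d), holds(f,f), ready(d), ready(e)}
2. free(f,e)  →  {above(e), clear(e), holds(a,e), holds(c,d), holds(c,e), holds(d,e), holds(e,d), ready(d)}

grab(f,d); free(f,e)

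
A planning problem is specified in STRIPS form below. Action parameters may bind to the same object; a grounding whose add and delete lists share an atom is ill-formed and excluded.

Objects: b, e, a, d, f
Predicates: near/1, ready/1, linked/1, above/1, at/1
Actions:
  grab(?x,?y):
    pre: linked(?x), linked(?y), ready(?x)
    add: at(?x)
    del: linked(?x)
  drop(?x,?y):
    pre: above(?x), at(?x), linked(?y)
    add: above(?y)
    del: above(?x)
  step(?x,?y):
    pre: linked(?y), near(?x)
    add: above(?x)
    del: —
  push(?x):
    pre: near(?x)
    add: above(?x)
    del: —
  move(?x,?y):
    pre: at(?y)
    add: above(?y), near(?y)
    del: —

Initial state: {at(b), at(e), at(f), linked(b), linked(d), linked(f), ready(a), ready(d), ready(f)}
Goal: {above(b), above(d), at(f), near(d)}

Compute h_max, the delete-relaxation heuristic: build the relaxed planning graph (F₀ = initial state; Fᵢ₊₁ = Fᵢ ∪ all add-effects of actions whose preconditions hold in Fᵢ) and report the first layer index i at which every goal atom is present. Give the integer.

F0 = init (9 atoms)
F1 = F0 ∪ {above(b), above(e), above(f), at(d), near(b), near(e), near(f)}  (16 atoms)
F2 = F1 ∪ {above(d), near(d)}  (18 atoms)
goal ⊆ F2  ⇒  h_max = 2

2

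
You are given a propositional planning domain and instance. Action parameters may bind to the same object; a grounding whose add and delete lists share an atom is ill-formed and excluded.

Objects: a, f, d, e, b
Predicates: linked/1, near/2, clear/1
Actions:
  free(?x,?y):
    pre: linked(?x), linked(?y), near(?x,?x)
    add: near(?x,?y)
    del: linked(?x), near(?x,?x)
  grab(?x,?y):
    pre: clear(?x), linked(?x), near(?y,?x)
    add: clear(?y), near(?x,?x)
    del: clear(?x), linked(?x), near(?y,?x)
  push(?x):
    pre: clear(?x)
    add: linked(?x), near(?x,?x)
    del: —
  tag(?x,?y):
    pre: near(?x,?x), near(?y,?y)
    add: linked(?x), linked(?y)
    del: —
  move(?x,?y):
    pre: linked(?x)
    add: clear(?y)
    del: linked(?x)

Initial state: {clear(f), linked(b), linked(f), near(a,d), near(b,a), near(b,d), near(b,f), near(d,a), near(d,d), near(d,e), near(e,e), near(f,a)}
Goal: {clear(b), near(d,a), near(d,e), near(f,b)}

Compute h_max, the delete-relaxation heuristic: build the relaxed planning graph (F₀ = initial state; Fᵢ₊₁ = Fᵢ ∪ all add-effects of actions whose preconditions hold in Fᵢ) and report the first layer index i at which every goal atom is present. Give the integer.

2

F0 = init (12 atoms)
F1 = F0 ∪ {clear(a), clear(b), clear(d), clear(e), linked(d), linked(e), near(f,f)}  (19 atoms)
F2 = F1 ∪ {linked(a), near(a,a), near(b,b), near(d,b), near(d,f), near(e,b), near(e,d), near(e,f), near(f,b), near(f,d), near(f,e)}  (30 atoms)
goal ⊆ F2  ⇒  h_max = 2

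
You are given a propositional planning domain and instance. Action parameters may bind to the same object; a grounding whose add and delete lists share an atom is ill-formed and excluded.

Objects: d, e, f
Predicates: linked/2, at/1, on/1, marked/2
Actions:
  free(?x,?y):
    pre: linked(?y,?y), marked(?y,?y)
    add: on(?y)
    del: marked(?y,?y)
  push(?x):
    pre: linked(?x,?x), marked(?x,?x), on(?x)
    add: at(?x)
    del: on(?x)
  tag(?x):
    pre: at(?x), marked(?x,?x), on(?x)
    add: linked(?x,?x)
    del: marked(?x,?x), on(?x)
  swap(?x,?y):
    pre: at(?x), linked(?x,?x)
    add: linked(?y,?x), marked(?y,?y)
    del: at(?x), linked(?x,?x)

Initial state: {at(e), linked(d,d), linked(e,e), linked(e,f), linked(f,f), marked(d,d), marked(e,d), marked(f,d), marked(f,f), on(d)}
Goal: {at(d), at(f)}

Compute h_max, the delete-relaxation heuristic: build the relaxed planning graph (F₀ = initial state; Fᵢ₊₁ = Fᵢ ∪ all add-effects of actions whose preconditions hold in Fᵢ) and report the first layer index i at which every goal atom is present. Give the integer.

F0 = init (10 atoms)
F1 = F0 ∪ {at(d), linked(d,e), linked(f,e), on(f)}  (14 atoms)
F2 = F1 ∪ {at(f), linked(e,d), linked(f,d), marked(e,e)}  (18 atoms)
goal ⊆ F2  ⇒  h_max = 2

2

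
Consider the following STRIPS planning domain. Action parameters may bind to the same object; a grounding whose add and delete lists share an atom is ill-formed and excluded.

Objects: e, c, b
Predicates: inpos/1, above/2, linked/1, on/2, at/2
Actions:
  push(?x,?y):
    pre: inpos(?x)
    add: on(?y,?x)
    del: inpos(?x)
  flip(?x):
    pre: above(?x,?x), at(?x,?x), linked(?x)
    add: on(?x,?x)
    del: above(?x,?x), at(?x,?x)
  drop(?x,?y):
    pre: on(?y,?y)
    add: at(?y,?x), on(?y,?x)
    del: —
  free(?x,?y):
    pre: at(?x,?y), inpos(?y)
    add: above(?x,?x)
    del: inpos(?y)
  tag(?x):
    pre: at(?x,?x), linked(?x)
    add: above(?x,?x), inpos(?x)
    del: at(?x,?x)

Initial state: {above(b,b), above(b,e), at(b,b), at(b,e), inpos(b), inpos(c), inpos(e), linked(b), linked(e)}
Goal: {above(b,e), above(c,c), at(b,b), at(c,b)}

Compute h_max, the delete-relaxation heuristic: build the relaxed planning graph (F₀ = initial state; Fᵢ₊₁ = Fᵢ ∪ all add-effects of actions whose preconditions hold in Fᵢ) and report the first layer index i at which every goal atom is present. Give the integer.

3

F0 = init (9 atoms)
F1 = F0 ∪ {on(b,b), on(b,c), on(b,e), on(c,b), on(c,c), on(c,e), on(e,b), on(e,c), on(e,e)}  (18 atoms)
F2 = F1 ∪ {at(b,c), at(c,b), at(c,c), at(c,e), at(e,b), at(e,c), at(e,e)}  (25 atoms)
F3 = F2 ∪ {above(c,c), above(e,e)}  (27 atoms)
goal ⊆ F3  ⇒  h_max = 3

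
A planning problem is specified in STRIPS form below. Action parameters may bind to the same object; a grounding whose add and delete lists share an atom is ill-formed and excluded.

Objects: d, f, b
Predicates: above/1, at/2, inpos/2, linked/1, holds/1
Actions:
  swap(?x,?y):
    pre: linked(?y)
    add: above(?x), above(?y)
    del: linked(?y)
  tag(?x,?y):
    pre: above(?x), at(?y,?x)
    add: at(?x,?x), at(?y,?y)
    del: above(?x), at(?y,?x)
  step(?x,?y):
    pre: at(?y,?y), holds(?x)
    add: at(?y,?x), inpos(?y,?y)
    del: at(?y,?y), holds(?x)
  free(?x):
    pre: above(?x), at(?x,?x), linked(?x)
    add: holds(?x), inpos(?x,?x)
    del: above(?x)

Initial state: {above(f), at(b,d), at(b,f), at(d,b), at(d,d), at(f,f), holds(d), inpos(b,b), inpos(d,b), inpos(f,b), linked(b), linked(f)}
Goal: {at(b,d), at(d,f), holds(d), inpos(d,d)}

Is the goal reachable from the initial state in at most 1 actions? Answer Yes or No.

1. free(f)  →  {at(b,d), at(b,f), at(d,b), at(d,d), at(f,f), holds(d), holds(f), inpos(b,b), inpos(d,b), inpos(f,b), inpos(f,f), linked(b), linked(f)}
2. step(f,d)  →  {at(b,d), at(b,f), at(d,b), at(d,f), at(f,f), holds(d), inpos(b,b), inpos(d,b), inpos(d,d), inpos(f,b), inpos(f,f), linked(b), linked(f)}
optimal plan length = 2; 2 > 1

No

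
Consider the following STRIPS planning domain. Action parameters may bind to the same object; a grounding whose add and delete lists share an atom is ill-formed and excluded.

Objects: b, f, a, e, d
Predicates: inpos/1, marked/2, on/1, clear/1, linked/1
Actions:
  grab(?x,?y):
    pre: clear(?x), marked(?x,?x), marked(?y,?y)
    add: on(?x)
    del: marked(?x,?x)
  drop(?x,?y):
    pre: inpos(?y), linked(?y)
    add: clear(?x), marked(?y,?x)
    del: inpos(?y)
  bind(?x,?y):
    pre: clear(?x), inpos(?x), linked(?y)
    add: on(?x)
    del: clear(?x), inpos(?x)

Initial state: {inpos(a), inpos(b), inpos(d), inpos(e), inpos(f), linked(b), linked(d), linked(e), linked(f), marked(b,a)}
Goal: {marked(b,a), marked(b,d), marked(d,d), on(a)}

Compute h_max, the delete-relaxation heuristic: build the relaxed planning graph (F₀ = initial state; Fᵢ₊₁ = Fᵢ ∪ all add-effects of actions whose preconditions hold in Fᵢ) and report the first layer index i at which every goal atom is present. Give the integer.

2

F0 = init (10 atoms)
F1 = F0 ∪ {clear(a), clear(b), clear(d), clear(e), clear(f), marked(b,b), marked(b,d), marked(b,e), marked(b,f), marked(d,a), marked(d,b), marked(d,d), marked(d,e), marked(d,f), marked(e,a), marked(e,b), marked(e,d), marked(e,e), marked(e,f), marked(f,a), marked(f,b), marked(f,d), marked(f,e), marked(f,f)}  (34 atoms)
F2 = F1 ∪ {on(a), on(b), on(d), on(e), on(f)}  (39 atoms)
goal ⊆ F2  ⇒  h_max = 2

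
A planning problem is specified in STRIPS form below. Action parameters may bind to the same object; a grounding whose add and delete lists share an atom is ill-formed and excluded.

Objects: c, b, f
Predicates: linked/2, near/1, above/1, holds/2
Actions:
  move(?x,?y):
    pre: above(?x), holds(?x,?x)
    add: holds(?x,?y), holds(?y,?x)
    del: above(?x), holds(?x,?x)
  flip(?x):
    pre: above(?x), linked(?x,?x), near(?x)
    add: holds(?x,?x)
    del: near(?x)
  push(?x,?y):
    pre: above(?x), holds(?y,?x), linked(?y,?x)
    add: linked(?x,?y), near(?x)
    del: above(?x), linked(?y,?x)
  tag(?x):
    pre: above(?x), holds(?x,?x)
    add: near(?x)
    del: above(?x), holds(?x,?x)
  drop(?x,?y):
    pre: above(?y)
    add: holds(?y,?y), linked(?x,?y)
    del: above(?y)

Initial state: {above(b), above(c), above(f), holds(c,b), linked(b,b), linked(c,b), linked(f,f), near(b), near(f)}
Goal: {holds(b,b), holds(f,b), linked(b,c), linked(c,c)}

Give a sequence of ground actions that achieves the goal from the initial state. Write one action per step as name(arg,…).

flip(b); flip(f); move(f,b); push(b,c); drop(c,c)

1. flip(b)  →  {above(b), above(c), above(f), holds(b,b), holds(c,b), linked(b,b), linked(c,b), linked(f,f), near(f)}
2. flip(f)  →  {above(b), above(c), above(f), holds(b,b), holds(c,b), holds(f,f), linked(b,b), linked(c,b), linked(f,f)}
3. move(f,b)  →  {above(b), above(c), holds(b,b), holds(b,f), holds(c,b), holds(f,b), linked(b,b), linked(c,b), linked(f,f)}
4. push(b,c)  →  {above(c), holds(b,b), holds(b,f), holds(c,b), holds(f,b), linked(b,b), linked(b,c), linked(f,f), near(b)}
5. drop(c,c)  →  {holds(b,b), holds(b,f), holds(c,b), holds(c,c), holds(f,b), linked(b,b), linked(b,c), linked(c,c), linked(f,f), near(b)}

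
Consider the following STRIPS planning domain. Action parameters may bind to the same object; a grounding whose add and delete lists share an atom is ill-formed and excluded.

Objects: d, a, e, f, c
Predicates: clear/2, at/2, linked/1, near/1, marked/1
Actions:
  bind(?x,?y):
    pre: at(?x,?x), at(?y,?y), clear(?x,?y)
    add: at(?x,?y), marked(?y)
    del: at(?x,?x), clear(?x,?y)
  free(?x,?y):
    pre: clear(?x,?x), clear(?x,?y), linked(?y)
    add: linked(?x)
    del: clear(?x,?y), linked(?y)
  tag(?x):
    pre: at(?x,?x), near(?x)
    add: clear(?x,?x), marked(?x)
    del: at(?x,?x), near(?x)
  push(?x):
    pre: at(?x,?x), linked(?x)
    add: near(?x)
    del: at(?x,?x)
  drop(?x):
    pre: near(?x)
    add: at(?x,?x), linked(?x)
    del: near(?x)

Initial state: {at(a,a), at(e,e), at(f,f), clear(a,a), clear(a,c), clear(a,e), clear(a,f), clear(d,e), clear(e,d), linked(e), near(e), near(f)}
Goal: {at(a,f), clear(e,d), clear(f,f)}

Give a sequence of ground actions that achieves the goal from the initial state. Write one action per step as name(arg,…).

1. bind(a,f)  →  {at(a,f), at(e,e), at(f,f), clear(a,a), clear(a,c), clear(a,e), clear(d,e), clear(e,d), linked(e), marked(f), near(e), near(f)}
2. tag(f)  →  {at(a,f), at(e,e), clear(a,a), clear(a,c), clear(a,e), clear(d,e), clear(e,d), clear(f,f), linked(e), marked(f), near(e)}

bind(a,f); tag(f)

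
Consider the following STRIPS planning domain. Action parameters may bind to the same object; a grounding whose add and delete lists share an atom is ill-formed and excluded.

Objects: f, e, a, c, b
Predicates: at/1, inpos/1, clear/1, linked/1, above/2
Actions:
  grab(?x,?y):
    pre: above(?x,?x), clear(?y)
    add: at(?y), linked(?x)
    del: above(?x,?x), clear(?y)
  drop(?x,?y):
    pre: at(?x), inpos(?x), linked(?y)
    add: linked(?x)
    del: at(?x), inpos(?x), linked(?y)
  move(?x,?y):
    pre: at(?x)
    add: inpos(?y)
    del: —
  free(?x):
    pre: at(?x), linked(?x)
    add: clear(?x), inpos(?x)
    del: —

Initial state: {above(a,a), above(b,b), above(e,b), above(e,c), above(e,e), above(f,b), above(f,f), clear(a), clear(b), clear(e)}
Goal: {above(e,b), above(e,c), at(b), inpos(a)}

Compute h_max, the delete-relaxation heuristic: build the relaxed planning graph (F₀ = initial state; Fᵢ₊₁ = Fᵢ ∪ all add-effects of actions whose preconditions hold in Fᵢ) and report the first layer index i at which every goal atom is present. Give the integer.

F0 = init (10 atoms)
F1 = F0 ∪ {at(a), at(b), at(e), linked(a), linked(b), linked(e), linked(f)}  (17 atoms)
F2 = F1 ∪ {inpos(a), inpos(b), inpos(c), inpos(e), inpos(f)}  (22 atoms)
goal ⊆ F2  ⇒  h_max = 2

2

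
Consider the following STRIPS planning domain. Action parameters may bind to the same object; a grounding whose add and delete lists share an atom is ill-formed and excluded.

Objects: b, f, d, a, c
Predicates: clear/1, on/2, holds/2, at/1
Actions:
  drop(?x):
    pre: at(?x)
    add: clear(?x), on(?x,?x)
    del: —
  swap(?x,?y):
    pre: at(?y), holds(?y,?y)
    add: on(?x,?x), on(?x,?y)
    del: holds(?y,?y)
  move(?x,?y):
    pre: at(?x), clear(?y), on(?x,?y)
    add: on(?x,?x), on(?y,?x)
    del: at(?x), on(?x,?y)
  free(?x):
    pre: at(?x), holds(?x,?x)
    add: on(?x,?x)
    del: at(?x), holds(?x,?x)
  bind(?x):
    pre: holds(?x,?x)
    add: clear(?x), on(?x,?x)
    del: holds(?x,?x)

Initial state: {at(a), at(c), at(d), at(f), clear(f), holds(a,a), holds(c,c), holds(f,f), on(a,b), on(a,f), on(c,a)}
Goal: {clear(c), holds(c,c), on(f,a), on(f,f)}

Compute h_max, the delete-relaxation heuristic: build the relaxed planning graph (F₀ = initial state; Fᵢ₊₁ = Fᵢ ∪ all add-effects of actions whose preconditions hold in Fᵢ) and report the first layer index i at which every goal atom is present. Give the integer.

1

F0 = init (11 atoms)
F1 = F0 ∪ {clear(a), clear(c), clear(d), on(a,a), on(a,c), on(b,a), on(b,b), on(b,c), on(b,f), on(c,c), on(c,f), on(d,a), on(d,c), on(d,d), on(d,f), on(f,a), on(f,c), on(f,f)}  (29 atoms)
goal ⊆ F1  ⇒  h_max = 1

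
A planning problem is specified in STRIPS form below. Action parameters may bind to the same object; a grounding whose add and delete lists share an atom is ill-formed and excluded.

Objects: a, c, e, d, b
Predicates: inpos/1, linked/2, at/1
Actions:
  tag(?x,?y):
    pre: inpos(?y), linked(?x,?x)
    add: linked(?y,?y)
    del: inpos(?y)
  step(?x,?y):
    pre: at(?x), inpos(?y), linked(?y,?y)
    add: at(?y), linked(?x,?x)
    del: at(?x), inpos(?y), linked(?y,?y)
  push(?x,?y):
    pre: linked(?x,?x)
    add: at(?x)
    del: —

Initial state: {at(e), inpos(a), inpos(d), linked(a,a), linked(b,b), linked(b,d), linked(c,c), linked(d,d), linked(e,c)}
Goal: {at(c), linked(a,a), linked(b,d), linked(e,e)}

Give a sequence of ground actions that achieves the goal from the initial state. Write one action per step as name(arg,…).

step(e,d); push(c,a)

1. step(e,d)  →  {at(d), inpos(a), linked(a,a), linked(b,b), linked(b,d), linked(c,c), linked(e,c), linked(e,e)}
2. push(c,a)  →  {at(c), at(d), inpos(a), linked(a,a), linked(b,b), linked(b,d), linked(c,c), linked(e,c), linked(e,e)}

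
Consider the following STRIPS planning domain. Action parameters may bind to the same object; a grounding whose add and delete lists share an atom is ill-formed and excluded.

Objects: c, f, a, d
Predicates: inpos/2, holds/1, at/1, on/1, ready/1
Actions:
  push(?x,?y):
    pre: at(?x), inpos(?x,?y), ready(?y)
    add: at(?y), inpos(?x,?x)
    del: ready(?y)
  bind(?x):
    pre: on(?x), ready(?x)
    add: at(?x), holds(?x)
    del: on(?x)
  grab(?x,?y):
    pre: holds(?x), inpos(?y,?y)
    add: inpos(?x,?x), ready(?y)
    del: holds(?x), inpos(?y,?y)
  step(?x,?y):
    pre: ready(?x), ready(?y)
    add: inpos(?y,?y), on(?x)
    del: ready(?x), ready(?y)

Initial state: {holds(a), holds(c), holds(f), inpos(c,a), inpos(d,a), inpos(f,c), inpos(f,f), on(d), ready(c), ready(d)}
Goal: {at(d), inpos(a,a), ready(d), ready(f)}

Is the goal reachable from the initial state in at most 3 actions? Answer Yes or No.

1. bind(d)  →  {at(d), holds(a), holds(c), holds(d), holds(f), inpos(c,a), inpos(d,a), inpos(f,c), inpos(f,f), ready(c), ready(d)}
2. grab(a,f)  →  {at(d), holds(c), holds(d), holds(f), inpos(a,a), inpos(c,a), inpos(d,a), inpos(f,c), ready(c), ready(d), ready(f)}
optimal plan length = 2; 2 ≤ 3

Yes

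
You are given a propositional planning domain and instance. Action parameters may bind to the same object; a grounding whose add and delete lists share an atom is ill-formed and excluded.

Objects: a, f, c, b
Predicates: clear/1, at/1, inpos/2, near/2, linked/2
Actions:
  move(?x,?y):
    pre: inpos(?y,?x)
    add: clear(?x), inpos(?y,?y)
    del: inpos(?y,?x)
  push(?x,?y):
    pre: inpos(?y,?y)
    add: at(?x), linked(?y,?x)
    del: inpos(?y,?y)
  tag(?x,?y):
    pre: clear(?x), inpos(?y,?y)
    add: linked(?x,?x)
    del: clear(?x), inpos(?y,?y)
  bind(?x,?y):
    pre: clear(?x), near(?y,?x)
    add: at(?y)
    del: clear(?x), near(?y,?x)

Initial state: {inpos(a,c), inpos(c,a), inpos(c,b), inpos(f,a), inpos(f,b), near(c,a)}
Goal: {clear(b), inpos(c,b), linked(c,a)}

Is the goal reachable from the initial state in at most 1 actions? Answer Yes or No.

No

1. move(a,c)  →  {clear(a), inpos(a,c), inpos(c,b), inpos(c,c), inpos(f,a), inpos(f,b), near(c,a)}
2. move(b,f)  →  {clear(a), clear(b), inpos(a,c), inpos(c,b), inpos(c,c), inpos(f,a), inpos(f,f), near(c,a)}
3. push(a,c)  →  {at(a), clear(a), clear(b), inpos(a,c), inpos(c,b), inpos(f,a), inpos(f,f), linked(c,a), near(c,a)}
optimal plan length = 3; 3 > 1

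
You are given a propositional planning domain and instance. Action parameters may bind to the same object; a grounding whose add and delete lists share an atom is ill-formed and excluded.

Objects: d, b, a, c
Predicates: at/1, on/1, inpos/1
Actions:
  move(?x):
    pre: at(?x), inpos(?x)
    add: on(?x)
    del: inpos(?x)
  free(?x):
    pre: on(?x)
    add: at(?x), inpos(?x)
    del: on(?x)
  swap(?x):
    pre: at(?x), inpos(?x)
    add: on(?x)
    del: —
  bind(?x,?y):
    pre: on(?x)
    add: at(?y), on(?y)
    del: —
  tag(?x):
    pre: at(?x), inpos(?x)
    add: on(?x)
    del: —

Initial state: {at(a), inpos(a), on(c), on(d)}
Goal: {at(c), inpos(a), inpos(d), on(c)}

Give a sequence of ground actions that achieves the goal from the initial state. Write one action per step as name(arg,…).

1. free(d)  →  {at(a), at(d), inpos(a), inpos(d), on(c)}
2. bind(c,c)  →  {at(a), at(c), at(d), inpos(a), inpos(d), on(c)}

free(d); bind(c,c)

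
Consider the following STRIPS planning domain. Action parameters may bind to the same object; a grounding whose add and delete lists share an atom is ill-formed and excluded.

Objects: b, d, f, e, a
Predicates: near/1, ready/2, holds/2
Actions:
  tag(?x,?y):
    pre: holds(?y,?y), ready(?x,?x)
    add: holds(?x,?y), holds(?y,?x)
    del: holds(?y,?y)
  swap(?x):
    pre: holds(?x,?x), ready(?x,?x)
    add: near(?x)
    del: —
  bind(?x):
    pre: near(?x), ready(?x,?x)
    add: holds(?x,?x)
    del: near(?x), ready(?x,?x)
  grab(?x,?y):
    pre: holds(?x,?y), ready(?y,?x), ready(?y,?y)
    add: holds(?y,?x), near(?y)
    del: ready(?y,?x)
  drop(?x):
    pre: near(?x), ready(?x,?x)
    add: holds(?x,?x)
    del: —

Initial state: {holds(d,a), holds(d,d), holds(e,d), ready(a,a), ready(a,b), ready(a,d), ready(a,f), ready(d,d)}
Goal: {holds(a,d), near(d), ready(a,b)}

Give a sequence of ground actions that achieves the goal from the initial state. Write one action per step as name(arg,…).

swap(d); tag(a,d)

1. swap(d)  →  {holds(d,a), holds(d,d), holds(e,d), near(d), ready(a,a), ready(a,b), ready(a,d), ready(a,f), ready(d,d)}
2. tag(a,d)  →  {holds(a,d), holds(d,a), holds(e,d), near(d), ready(a,a), ready(a,b), ready(a,d), ready(a,f), ready(d,d)}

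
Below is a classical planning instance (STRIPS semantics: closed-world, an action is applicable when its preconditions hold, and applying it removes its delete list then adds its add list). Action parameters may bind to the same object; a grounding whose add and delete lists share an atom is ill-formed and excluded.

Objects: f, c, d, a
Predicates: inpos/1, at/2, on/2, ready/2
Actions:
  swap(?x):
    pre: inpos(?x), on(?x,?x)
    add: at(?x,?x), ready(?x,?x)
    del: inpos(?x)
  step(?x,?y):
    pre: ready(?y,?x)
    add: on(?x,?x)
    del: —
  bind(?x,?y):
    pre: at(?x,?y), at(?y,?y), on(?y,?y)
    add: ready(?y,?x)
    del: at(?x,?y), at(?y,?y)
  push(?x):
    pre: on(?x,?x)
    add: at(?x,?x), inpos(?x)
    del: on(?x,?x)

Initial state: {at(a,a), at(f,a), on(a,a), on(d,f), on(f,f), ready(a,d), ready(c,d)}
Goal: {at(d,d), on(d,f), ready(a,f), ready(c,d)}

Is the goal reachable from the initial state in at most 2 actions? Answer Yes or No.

No

1. step(d,c)  →  {at(a,a), at(f,a), on(a,a), on(d,d), on(d,f), on(f,f), ready(a,d), ready(c,d)}
2. bind(f,a)  →  {on(a,a), on(d,d), on(d,f), on(f,f), ready(a,d), ready(a,f), ready(c,d)}
3. push(d)  →  {at(d,d), inpos(d), on(a,a), on(d,f), on(f,f), ready(a,d), ready(a,f), ready(c,d)}
optimal plan length = 3; 3 > 2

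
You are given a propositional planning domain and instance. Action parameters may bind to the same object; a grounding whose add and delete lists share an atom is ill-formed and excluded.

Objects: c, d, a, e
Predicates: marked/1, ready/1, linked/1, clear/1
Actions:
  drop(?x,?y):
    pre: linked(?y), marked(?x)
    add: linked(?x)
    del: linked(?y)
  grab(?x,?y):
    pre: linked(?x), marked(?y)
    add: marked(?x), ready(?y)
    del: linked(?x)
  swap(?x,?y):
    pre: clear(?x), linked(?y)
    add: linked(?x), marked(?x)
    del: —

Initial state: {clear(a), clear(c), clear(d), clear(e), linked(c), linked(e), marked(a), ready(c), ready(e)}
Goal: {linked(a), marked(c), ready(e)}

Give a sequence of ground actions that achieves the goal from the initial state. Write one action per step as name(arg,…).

1. drop(a,c)  →  {clear(a), clear(c), clear(d), clear(e), linked(a), linked(e), marked(a), ready(c), ready(e)}
2. swap(c,a)  →  {clear(a), clear(c), clear(d), clear(e), linked(a), linked(c), linked(e), marked(a), marked(c), ready(c), ready(e)}

drop(a,c); swap(c,a)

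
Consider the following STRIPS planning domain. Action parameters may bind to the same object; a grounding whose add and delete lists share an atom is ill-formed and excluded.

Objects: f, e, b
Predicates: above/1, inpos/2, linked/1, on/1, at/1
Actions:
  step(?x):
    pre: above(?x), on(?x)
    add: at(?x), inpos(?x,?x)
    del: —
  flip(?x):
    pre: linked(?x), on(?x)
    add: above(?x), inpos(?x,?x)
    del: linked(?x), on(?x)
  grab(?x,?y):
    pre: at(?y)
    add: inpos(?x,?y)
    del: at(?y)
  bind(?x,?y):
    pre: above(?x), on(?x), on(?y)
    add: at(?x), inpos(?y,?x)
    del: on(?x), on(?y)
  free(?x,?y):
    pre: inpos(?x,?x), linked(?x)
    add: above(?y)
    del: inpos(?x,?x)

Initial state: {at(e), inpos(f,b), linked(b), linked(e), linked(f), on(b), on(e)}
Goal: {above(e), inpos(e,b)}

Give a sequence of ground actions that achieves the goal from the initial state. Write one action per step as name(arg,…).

grab(e,e); free(e,e); step(e); free(e,b); bind(b,e)

1. grab(e,e)  →  {inpos(e,e), inpos(f,b), linked(b), linked(e), linked(f), on(b), on(e)}
2. free(e,e)  →  {above(e), inpos(f,b), linked(b), linked(e), linked(f), on(b), on(e)}
3. step(e)  →  {above(e), at(e), inpos(e,e), inpos(f,b), linked(b), linked(e), linked(f), on(b), on(e)}
4. free(e,b)  →  {above(b), above(e), at(e), inpos(f,b), linked(b), linked(e), linked(f), on(b), on(e)}
5. bind(b,e)  →  {above(b), above(e), at(b), at(e), inpos(e,b), inpos(f,b), linked(b), linked(e), linked(f)}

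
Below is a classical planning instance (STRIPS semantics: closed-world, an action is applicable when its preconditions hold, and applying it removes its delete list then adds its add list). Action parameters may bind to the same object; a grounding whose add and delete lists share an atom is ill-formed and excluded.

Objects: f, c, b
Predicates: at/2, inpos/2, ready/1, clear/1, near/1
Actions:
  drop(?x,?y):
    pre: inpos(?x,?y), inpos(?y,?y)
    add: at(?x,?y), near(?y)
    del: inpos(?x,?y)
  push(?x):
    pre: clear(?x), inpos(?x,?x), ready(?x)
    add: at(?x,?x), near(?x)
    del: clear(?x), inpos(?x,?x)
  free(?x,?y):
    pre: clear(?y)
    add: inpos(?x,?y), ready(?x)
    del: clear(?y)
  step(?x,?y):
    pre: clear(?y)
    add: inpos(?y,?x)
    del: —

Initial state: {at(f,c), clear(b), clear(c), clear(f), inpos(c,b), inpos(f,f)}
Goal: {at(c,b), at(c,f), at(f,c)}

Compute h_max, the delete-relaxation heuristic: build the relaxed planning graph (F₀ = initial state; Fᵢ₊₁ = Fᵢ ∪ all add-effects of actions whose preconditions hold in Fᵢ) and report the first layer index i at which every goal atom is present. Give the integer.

2

F0 = init (6 atoms)
F1 = F0 ∪ {at(f,f), inpos(b,b), inpos(b,c), inpos(b,f), inpos(c,c), inpos(c,f), inpos(f,b), inpos(f,c), near(f), ready(b), ready(c), ready(f)}  (18 atoms)
F2 = F1 ∪ {at(b,b), at(b,c), at(b,f), at(c,b), at(c,c), at(c,f), at(f,b), near(b), near(c)}  (27 atoms)
goal ⊆ F2  ⇒  h_max = 2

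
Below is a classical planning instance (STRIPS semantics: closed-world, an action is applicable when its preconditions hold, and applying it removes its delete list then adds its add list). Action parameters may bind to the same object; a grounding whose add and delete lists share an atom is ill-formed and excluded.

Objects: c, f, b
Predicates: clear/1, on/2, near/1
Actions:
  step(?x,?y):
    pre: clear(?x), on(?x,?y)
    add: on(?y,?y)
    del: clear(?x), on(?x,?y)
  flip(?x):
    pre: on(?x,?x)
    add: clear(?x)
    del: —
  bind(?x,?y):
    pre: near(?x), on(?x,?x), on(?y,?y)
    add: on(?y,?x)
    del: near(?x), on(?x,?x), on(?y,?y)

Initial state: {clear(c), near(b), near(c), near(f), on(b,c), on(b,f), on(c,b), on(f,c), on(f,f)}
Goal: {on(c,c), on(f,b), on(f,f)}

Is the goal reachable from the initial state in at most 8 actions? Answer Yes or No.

Yes

1. step(c,b)  →  {near(b), near(c), near(f), on(b,b), on(b,c), on(b,f), on(f,c), on(f,f)}
2. flip(f)  →  {clear(f), near(b), near(c), near(f), on(b,b), on(b,c), on(b,f), on(f,c), on(f,f)}
3. step(f,c)  →  {near(b), near(c), near(f), on(b,b), on(b,c), on(b,f), on(c,c), on(f,f)}
4. flip(b)  →  {clear(b), near(b), near(c), near(f), on(b,b), on(b,c), on(b,f), on(c,c), on(f,f)}
5. bind(b,f)  →  {clear(b), near(c), near(f), on(b,c), on(b,f), on(c,c), on(f,b)}
6. step(b,f)  →  {near(c), near(f), on(b,c), on(c,c), on(f,b), on(f,f)}
optimal plan length = 6; 6 ≤ 8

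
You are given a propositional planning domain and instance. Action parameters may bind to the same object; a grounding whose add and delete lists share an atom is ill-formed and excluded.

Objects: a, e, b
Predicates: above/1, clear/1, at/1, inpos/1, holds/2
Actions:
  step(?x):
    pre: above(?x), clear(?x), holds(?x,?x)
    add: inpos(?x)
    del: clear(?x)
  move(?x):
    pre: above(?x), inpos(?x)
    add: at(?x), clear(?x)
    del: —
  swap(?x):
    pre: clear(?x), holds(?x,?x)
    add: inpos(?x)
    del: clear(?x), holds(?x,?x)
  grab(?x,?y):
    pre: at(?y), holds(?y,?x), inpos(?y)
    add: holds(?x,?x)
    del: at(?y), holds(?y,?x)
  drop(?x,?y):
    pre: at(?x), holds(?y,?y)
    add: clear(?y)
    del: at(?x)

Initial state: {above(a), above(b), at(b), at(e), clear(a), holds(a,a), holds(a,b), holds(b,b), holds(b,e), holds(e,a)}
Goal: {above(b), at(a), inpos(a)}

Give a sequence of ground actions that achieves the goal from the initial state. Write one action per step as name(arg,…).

1. step(a)  →  {above(a), above(b), at(b), at(e), holds(a,a), holds(a,b), holds(b,b), holds(b,e), holds(e,a), inpos(a)}
2. move(a)  →  {above(a), above(b), at(a), at(b), at(e), clear(a), holds(a,a), holds(a,b), holds(b,b), holds(b,e), holds(e,a), inpos(a)}

step(a); move(a)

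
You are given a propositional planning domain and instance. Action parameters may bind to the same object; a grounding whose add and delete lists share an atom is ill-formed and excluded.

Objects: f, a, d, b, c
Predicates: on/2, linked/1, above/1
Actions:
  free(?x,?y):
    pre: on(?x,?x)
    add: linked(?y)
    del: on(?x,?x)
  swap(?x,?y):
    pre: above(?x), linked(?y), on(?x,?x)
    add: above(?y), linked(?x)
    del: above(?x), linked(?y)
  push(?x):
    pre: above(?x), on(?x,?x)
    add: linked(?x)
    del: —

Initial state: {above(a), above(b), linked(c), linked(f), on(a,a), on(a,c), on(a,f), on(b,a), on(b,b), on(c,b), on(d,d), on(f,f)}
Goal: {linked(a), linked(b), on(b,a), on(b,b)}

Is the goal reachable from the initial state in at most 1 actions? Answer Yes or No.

No

1. free(f,a)  →  {above(a), above(b), linked(a), linked(c), linked(f), on(a,a), on(a,c), on(a,f), on(b,a), on(b,b), on(c,b), on(d,d)}
2. free(a,b)  →  {above(a), above(b), linked(a), linked(b), linked(c), linked(f), on(a,c), on(a,f), on(b,a), on(b,b), on(c,b), on(d,d)}
optimal plan length = 2; 2 > 1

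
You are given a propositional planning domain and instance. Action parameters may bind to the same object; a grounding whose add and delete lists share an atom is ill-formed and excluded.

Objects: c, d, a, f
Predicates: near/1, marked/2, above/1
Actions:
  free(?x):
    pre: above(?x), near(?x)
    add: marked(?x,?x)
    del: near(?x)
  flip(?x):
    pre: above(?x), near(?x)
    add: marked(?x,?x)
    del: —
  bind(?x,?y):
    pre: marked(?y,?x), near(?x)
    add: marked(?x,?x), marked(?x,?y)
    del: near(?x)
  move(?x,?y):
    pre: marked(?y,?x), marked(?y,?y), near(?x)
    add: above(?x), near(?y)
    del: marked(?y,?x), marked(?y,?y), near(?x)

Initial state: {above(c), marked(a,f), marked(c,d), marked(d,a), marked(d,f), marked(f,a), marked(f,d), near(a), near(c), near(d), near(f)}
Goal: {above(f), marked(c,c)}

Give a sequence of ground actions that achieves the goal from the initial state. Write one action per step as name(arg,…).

free(c); bind(d,c); move(f,d)

1. free(c)  →  {above(c), marked(a,f), marked(c,c), marked(c,d), marked(d,a), marked(d,f), marked(f,a), marked(f,d), near(a), near(d), near(f)}
2. bind(d,c)  →  {above(c), marked(a,f), marked(c,c), marked(c,d), marked(d,a), marked(d,c), marked(d,d), marked(d,f), marked(f,a), marked(f,d), near(a), near(f)}
3. move(f,d)  →  {above(c), above(f), marked(a,f), marked(c,c), marked(c,d), marked(d,a), marked(d,c), marked(f,a), marked(f,d), near(a), near(d)}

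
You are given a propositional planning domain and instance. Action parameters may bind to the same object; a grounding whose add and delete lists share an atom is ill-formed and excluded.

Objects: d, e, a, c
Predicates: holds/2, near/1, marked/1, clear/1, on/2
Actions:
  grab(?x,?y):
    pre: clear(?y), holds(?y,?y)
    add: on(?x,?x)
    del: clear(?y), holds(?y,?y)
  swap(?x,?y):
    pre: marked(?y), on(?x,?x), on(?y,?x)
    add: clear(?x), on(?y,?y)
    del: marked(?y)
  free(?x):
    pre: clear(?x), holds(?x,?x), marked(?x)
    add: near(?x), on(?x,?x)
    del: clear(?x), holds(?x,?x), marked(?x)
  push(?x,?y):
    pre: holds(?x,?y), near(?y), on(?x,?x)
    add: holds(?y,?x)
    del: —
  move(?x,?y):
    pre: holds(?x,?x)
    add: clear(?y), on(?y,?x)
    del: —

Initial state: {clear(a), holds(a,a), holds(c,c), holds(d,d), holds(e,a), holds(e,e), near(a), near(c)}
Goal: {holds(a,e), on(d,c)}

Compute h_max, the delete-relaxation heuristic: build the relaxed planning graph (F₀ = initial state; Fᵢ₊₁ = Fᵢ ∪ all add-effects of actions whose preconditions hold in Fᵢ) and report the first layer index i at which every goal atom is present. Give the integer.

F0 = init (8 atoms)
F1 = F0 ∪ {clear(c), clear(d), clear(e), on(a,a), on(a,c), on(a,d), on(a,e), on(c,a), on(c,c), on(c,d), on(c,e), on(d,a), on(d,c), on(d,d), on(d,e), on(e,a), on(e,c), on(e,d), on(e,e)}  (27 atoms)
F2 = F1 ∪ {holds(a,e)}  (28 atoms)
goal ⊆ F2  ⇒  h_max = 2

2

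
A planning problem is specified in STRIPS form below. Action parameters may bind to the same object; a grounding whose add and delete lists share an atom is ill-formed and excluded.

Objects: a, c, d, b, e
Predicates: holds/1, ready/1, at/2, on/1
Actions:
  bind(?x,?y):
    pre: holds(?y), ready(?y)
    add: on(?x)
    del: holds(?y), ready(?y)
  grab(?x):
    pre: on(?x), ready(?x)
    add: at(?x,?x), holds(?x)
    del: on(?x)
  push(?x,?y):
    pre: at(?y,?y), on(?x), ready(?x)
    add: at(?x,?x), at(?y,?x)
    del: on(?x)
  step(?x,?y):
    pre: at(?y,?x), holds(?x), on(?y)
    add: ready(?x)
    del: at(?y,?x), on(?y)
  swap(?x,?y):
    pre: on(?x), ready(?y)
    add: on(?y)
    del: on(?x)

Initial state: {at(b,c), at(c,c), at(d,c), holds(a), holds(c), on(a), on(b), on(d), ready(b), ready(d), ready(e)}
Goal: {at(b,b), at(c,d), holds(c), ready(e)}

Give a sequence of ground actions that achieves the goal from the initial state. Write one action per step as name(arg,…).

grab(b); push(d,c)

1. grab(b)  →  {at(b,b), at(b,c), at(c,c), at(d,c), holds(a), holds(b), holds(c), on(a), on(d), ready(b), ready(d), ready(e)}
2. push(d,c)  →  {at(b,b), at(b,c), at(c,c), at(c,d), at(d,c), at(d,d), holds(a), holds(b), holds(c), on(a), ready(b), ready(d), ready(e)}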